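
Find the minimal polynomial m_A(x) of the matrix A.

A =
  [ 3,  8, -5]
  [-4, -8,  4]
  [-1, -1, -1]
x^3 + 6*x^2 + 12*x + 8

The characteristic polynomial is χ_A(x) = (x + 2)^3, so the eigenvalues are known. The minimal polynomial is
  m_A(x) = Π_λ (x − λ)^{k_λ}
where k_λ is the size of the *largest* Jordan block for λ (equivalently, the smallest k with (A − λI)^k v = 0 for every generalised eigenvector v of λ).

  λ = -2: largest Jordan block has size 3, contributing (x + 2)^3

So m_A(x) = (x + 2)^3 = x^3 + 6*x^2 + 12*x + 8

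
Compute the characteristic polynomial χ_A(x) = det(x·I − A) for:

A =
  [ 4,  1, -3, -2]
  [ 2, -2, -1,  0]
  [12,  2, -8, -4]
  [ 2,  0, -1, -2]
x^4 + 8*x^3 + 24*x^2 + 32*x + 16

Expanding det(x·I − A) (e.g. by cofactor expansion or by noting that A is similar to its Jordan form J, which has the same characteristic polynomial as A) gives
  χ_A(x) = x^4 + 8*x^3 + 24*x^2 + 32*x + 16
which factors as (x + 2)^4. The eigenvalues (with algebraic multiplicities) are λ = -2 with multiplicity 4.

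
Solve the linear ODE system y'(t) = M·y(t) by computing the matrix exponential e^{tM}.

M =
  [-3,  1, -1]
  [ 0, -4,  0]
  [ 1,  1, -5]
e^{tM} =
  [t*exp(-4*t) + exp(-4*t), t*exp(-4*t), -t*exp(-4*t)]
  [0, exp(-4*t), 0]
  [t*exp(-4*t), t*exp(-4*t), -t*exp(-4*t) + exp(-4*t)]

Strategy: write M = P · J · P⁻¹ where J is a Jordan canonical form, so e^{tM} = P · e^{tJ} · P⁻¹, and e^{tJ} can be computed block-by-block.

M has Jordan form
J =
  [-4,  1,  0]
  [ 0, -4,  0]
  [ 0,  0, -4]
(up to reordering of blocks).

Per-block formulas:
  For a 2×2 Jordan block J_2(-4): exp(t · J_2(-4)) = e^(-4t)·(I + t·N), where N is the 2×2 nilpotent shift.
  For a 1×1 block at λ = -4: exp(t · [-4]) = [e^(-4t)].

After assembling e^{tJ} and conjugating by P, we get:

e^{tM} =
  [t*exp(-4*t) + exp(-4*t), t*exp(-4*t), -t*exp(-4*t)]
  [0, exp(-4*t), 0]
  [t*exp(-4*t), t*exp(-4*t), -t*exp(-4*t) + exp(-4*t)]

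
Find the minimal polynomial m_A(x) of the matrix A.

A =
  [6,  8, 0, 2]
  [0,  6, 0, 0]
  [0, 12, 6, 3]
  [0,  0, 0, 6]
x^2 - 12*x + 36

The characteristic polynomial is χ_A(x) = (x - 6)^4, so the eigenvalues are known. The minimal polynomial is
  m_A(x) = Π_λ (x − λ)^{k_λ}
where k_λ is the size of the *largest* Jordan block for λ (equivalently, the smallest k with (A − λI)^k v = 0 for every generalised eigenvector v of λ).

  λ = 6: largest Jordan block has size 2, contributing (x − 6)^2

So m_A(x) = (x - 6)^2 = x^2 - 12*x + 36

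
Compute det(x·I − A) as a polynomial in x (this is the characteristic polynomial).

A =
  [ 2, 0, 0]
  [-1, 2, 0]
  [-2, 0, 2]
x^3 - 6*x^2 + 12*x - 8

Expanding det(x·I − A) (e.g. by cofactor expansion or by noting that A is similar to its Jordan form J, which has the same characteristic polynomial as A) gives
  χ_A(x) = x^3 - 6*x^2 + 12*x - 8
which factors as (x - 2)^3. The eigenvalues (with algebraic multiplicities) are λ = 2 with multiplicity 3.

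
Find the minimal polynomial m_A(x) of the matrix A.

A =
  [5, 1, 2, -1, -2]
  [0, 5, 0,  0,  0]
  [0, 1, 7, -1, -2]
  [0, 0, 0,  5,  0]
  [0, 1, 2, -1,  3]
x^2 - 10*x + 25

The characteristic polynomial is χ_A(x) = (x - 5)^5, so the eigenvalues are known. The minimal polynomial is
  m_A(x) = Π_λ (x − λ)^{k_λ}
where k_λ is the size of the *largest* Jordan block for λ (equivalently, the smallest k with (A − λI)^k v = 0 for every generalised eigenvector v of λ).

  λ = 5: largest Jordan block has size 2, contributing (x − 5)^2

So m_A(x) = (x - 5)^2 = x^2 - 10*x + 25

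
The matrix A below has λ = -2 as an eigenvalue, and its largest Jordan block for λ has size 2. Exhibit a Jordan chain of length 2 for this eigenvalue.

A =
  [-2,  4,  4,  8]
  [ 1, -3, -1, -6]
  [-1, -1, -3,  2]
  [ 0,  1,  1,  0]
A Jordan chain for λ = -2 of length 2:
v_1 = (0, 1, -1, 0)ᵀ
v_2 = (1, 0, 0, 0)ᵀ

Let N = A − (-2)·I. We want v_2 with N^2 v_2 = 0 but N^1 v_2 ≠ 0; then v_{j-1} := N · v_j for j = 2, …, 2.

Pick v_2 = (1, 0, 0, 0)ᵀ.
Then v_1 = N · v_2 = (0, 1, -1, 0)ᵀ.

Sanity check: (A − (-2)·I) v_1 = (0, 0, 0, 0)ᵀ = 0. ✓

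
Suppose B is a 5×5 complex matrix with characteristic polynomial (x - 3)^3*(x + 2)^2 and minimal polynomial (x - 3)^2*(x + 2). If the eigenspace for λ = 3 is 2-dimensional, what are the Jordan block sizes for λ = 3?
Block sizes for λ = 3: [2, 1]

Step 1 — from the characteristic polynomial, algebraic multiplicity of λ = 3 is 3. From dim ker(B − (3)·I) = 2, there are exactly 2 Jordan blocks for λ = 3.
Step 2 — from the minimal polynomial, the factor (x − 3)^2 tells us the largest block for λ = 3 has size 2.
Step 3 — with total size 3, 2 blocks, and largest block 2, the block sizes (in nonincreasing order) are [2, 1].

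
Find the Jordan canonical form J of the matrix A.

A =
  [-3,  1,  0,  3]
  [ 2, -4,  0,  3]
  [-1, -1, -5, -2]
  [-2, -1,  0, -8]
J_2(-5) ⊕ J_2(-5)

The characteristic polynomial is
  det(x·I − A) = x^4 + 20*x^3 + 150*x^2 + 500*x + 625 = (x + 5)^4

Eigenvalues and multiplicities (the geometric multiplicity of λ is n − rank(A − λI), which equals the number of Jordan blocks for λ):
  λ = -5: algebraic multiplicity = 4, geometric multiplicity = 2

Determining the block sizes for each eigenvalue:
  λ = -5: with am = 4 and gm = 2, the partition is not yet determined (e.g. several partitions of 4 into 2 parts exist). Let N = A − (-5)·I. Computing rank(N^1) = 2, rank(N^2) = 0; the number of blocks of size ≥ j is rank(N^{j−1}) − rank(N^j), giving [2, 2]. So we have 2 block(s) of size 2 → block sizes [2, 2]

Assembling the blocks gives a Jordan form
J =
  [-5,  1,  0,  0]
  [ 0, -5,  0,  0]
  [ 0,  0, -5,  1]
  [ 0,  0,  0, -5]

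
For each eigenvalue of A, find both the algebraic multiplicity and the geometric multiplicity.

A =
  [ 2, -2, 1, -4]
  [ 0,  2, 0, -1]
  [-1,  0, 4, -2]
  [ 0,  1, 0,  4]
λ = 3: alg = 4, geom = 2

Step 1 — factor the characteristic polynomial to read off the algebraic multiplicities:
  χ_A(x) = (x - 3)^4

Step 2 — compute geometric multiplicities via the rank-nullity identity g(λ) = n − rank(A − λI):
  rank(A − (3)·I) = 2, so dim ker(A − (3)·I) = n − 2 = 2

Summary:
  λ = 3: algebraic multiplicity = 4, geometric multiplicity = 2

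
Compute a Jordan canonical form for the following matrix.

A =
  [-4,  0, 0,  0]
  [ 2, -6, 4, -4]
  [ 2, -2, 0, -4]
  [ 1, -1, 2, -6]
J_2(-4) ⊕ J_1(-4) ⊕ J_1(-4)

The characteristic polynomial is
  det(x·I − A) = x^4 + 16*x^3 + 96*x^2 + 256*x + 256 = (x + 4)^4

Eigenvalues and multiplicities (the geometric multiplicity of λ is n − rank(A − λI), which equals the number of Jordan blocks for λ):
  λ = -4: algebraic multiplicity = 4, geometric multiplicity = 3

Determining the block sizes for each eigenvalue:
  λ = -4: 3 blocks summing to 4 forces exactly one block of size 2 and the rest size 1 → block sizes [2, 1, 1]

Assembling the blocks gives a Jordan form
J =
  [-4,  1,  0,  0]
  [ 0, -4,  0,  0]
  [ 0,  0, -4,  0]
  [ 0,  0,  0, -4]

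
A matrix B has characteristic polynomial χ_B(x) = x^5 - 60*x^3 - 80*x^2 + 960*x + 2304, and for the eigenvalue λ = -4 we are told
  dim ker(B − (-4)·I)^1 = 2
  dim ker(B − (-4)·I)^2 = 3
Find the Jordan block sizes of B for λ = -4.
Block sizes for λ = -4: [2, 1]

From the dimensions of kernels of powers, the number of Jordan blocks of size at least j is d_j − d_{j−1} where d_j = dim ker(N^j) (with d_0 = 0). Computing the differences gives [2, 1].
The number of blocks of size exactly k is (#blocks of size ≥ k) − (#blocks of size ≥ k + 1), so the partition is: 1 block(s) of size 1, 1 block(s) of size 2.
In nonincreasing order the block sizes are [2, 1].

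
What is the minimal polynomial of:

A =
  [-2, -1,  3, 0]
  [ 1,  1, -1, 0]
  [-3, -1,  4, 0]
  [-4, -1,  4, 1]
x^3 - 3*x^2 + 3*x - 1

The characteristic polynomial is χ_A(x) = (x - 1)^4, so the eigenvalues are known. The minimal polynomial is
  m_A(x) = Π_λ (x − λ)^{k_λ}
where k_λ is the size of the *largest* Jordan block for λ (equivalently, the smallest k with (A − λI)^k v = 0 for every generalised eigenvector v of λ).

  λ = 1: largest Jordan block has size 3, contributing (x − 1)^3

So m_A(x) = (x - 1)^3 = x^3 - 3*x^2 + 3*x - 1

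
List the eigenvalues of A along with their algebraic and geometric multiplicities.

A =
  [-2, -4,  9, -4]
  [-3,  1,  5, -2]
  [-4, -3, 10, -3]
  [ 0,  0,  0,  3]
λ = 3: alg = 4, geom = 2

Step 1 — factor the characteristic polynomial to read off the algebraic multiplicities:
  χ_A(x) = (x - 3)^4

Step 2 — compute geometric multiplicities via the rank-nullity identity g(λ) = n − rank(A − λI):
  rank(A − (3)·I) = 2, so dim ker(A − (3)·I) = n − 2 = 2

Summary:
  λ = 3: algebraic multiplicity = 4, geometric multiplicity = 2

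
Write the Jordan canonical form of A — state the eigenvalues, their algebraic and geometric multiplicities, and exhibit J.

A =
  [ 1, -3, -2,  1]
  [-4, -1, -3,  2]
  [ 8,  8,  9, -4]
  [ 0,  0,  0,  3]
J_3(3) ⊕ J_1(3)

The characteristic polynomial is
  det(x·I − A) = x^4 - 12*x^3 + 54*x^2 - 108*x + 81 = (x - 3)^4

Eigenvalues and multiplicities (the geometric multiplicity of λ is n − rank(A − λI), which equals the number of Jordan blocks for λ):
  λ = 3: algebraic multiplicity = 4, geometric multiplicity = 2

Determining the block sizes for each eigenvalue:
  λ = 3: with am = 4 and gm = 2, the partition is not yet determined (e.g. several partitions of 4 into 2 parts exist). Let N = A − (3)·I. Computing rank(N^1) = 2, rank(N^2) = 1, rank(N^3) = 0; the number of blocks of size ≥ j is rank(N^{j−1}) − rank(N^j), giving [2, 1, 1]. So we have 1 block(s) of size 3, 1 block(s) of size 1 → block sizes [3, 1]

Assembling the blocks gives a Jordan form
J =
  [3, 1, 0, 0]
  [0, 3, 1, 0]
  [0, 0, 3, 0]
  [0, 0, 0, 3]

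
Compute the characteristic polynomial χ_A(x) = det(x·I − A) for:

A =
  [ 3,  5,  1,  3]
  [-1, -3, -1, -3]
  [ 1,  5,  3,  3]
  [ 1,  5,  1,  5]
x^4 - 8*x^3 + 24*x^2 - 32*x + 16

Expanding det(x·I − A) (e.g. by cofactor expansion or by noting that A is similar to its Jordan form J, which has the same characteristic polynomial as A) gives
  χ_A(x) = x^4 - 8*x^3 + 24*x^2 - 32*x + 16
which factors as (x - 2)^4. The eigenvalues (with algebraic multiplicities) are λ = 2 with multiplicity 4.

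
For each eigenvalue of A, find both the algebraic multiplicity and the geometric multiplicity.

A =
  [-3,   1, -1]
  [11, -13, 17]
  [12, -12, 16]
λ = -2: alg = 2, geom = 1; λ = 4: alg = 1, geom = 1

Step 1 — factor the characteristic polynomial to read off the algebraic multiplicities:
  χ_A(x) = (x - 4)*(x + 2)^2

Step 2 — compute geometric multiplicities via the rank-nullity identity g(λ) = n − rank(A − λI):
  rank(A − (-2)·I) = 2, so dim ker(A − (-2)·I) = n − 2 = 1
  rank(A − (4)·I) = 2, so dim ker(A − (4)·I) = n − 2 = 1

Summary:
  λ = -2: algebraic multiplicity = 2, geometric multiplicity = 1
  λ = 4: algebraic multiplicity = 1, geometric multiplicity = 1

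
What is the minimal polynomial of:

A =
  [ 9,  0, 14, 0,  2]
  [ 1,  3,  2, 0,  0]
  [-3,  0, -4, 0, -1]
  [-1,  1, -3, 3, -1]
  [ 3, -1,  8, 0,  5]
x^4 - 13*x^3 + 63*x^2 - 135*x + 108

The characteristic polynomial is χ_A(x) = (x - 4)*(x - 3)^4, so the eigenvalues are known. The minimal polynomial is
  m_A(x) = Π_λ (x − λ)^{k_λ}
where k_λ is the size of the *largest* Jordan block for λ (equivalently, the smallest k with (A − λI)^k v = 0 for every generalised eigenvector v of λ).

  λ = 3: largest Jordan block has size 3, contributing (x − 3)^3
  λ = 4: largest Jordan block has size 1, contributing (x − 4)

So m_A(x) = (x - 4)*(x - 3)^3 = x^4 - 13*x^3 + 63*x^2 - 135*x + 108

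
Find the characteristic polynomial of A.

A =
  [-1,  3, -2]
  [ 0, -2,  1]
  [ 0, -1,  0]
x^3 + 3*x^2 + 3*x + 1

Expanding det(x·I − A) (e.g. by cofactor expansion or by noting that A is similar to its Jordan form J, which has the same characteristic polynomial as A) gives
  χ_A(x) = x^3 + 3*x^2 + 3*x + 1
which factors as (x + 1)^3. The eigenvalues (with algebraic multiplicities) are λ = -1 with multiplicity 3.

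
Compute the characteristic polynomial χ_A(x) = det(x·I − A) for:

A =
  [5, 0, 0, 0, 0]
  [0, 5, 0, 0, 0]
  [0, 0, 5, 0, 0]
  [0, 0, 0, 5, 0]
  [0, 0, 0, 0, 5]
x^5 - 25*x^4 + 250*x^3 - 1250*x^2 + 3125*x - 3125

Expanding det(x·I − A) (e.g. by cofactor expansion or by noting that A is similar to its Jordan form J, which has the same characteristic polynomial as A) gives
  χ_A(x) = x^5 - 25*x^4 + 250*x^3 - 1250*x^2 + 3125*x - 3125
which factors as (x - 5)^5. The eigenvalues (with algebraic multiplicities) are λ = 5 with multiplicity 5.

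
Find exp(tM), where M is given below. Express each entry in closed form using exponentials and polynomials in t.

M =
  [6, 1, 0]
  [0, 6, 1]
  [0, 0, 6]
e^{tM} =
  [exp(6*t), t*exp(6*t), t^2*exp(6*t)/2]
  [0, exp(6*t), t*exp(6*t)]
  [0, 0, exp(6*t)]

Strategy: write M = P · J · P⁻¹ where J is a Jordan canonical form, so e^{tM} = P · e^{tJ} · P⁻¹, and e^{tJ} can be computed block-by-block.

M has Jordan form
J =
  [6, 1, 0]
  [0, 6, 1]
  [0, 0, 6]
(up to reordering of blocks).

Per-block formulas:
  For a 3×3 Jordan block J_3(6): exp(t · J_3(6)) = e^(6t)·(I + t·N + (t^2/2)·N^2), where N is the 3×3 nilpotent shift.

After assembling e^{tJ} and conjugating by P, we get:

e^{tM} =
  [exp(6*t), t*exp(6*t), t^2*exp(6*t)/2]
  [0, exp(6*t), t*exp(6*t)]
  [0, 0, exp(6*t)]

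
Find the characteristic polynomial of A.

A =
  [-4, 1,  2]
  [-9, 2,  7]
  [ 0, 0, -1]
x^3 + 3*x^2 + 3*x + 1

Expanding det(x·I − A) (e.g. by cofactor expansion or by noting that A is similar to its Jordan form J, which has the same characteristic polynomial as A) gives
  χ_A(x) = x^3 + 3*x^2 + 3*x + 1
which factors as (x + 1)^3. The eigenvalues (with algebraic multiplicities) are λ = -1 with multiplicity 3.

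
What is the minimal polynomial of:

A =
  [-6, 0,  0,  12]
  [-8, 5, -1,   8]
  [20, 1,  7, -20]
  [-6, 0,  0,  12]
x^3 - 12*x^2 + 36*x

The characteristic polynomial is χ_A(x) = x*(x - 6)^3, so the eigenvalues are known. The minimal polynomial is
  m_A(x) = Π_λ (x − λ)^{k_λ}
where k_λ is the size of the *largest* Jordan block for λ (equivalently, the smallest k with (A − λI)^k v = 0 for every generalised eigenvector v of λ).

  λ = 0: largest Jordan block has size 1, contributing (x − 0)
  λ = 6: largest Jordan block has size 2, contributing (x − 6)^2

So m_A(x) = x*(x - 6)^2 = x^3 - 12*x^2 + 36*x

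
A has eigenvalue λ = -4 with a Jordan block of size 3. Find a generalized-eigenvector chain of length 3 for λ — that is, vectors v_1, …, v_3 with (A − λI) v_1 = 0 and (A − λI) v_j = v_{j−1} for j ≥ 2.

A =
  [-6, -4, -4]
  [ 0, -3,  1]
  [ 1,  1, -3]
A Jordan chain for λ = -4 of length 3:
v_1 = (0, 1, -1)ᵀ
v_2 = (-2, 0, 1)ᵀ
v_3 = (1, 0, 0)ᵀ

Let N = A − (-4)·I. We want v_3 with N^3 v_3 = 0 but N^2 v_3 ≠ 0; then v_{j-1} := N · v_j for j = 3, …, 2.

Pick v_3 = (1, 0, 0)ᵀ.
Then v_2 = N · v_3 = (-2, 0, 1)ᵀ.
Then v_1 = N · v_2 = (0, 1, -1)ᵀ.

Sanity check: (A − (-4)·I) v_1 = (0, 0, 0)ᵀ = 0. ✓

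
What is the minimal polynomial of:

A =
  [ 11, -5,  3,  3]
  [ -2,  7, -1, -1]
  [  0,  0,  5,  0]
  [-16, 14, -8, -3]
x^3 - 15*x^2 + 75*x - 125

The characteristic polynomial is χ_A(x) = (x - 5)^4, so the eigenvalues are known. The minimal polynomial is
  m_A(x) = Π_λ (x − λ)^{k_λ}
where k_λ is the size of the *largest* Jordan block for λ (equivalently, the smallest k with (A − λI)^k v = 0 for every generalised eigenvector v of λ).

  λ = 5: largest Jordan block has size 3, contributing (x − 5)^3

So m_A(x) = (x - 5)^3 = x^3 - 15*x^2 + 75*x - 125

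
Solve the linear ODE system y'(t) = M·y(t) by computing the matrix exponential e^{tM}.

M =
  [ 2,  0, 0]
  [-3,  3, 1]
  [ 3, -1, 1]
e^{tM} =
  [exp(2*t), 0, 0]
  [-3*t*exp(2*t), t*exp(2*t) + exp(2*t), t*exp(2*t)]
  [3*t*exp(2*t), -t*exp(2*t), -t*exp(2*t) + exp(2*t)]

Strategy: write M = P · J · P⁻¹ where J is a Jordan canonical form, so e^{tM} = P · e^{tJ} · P⁻¹, and e^{tJ} can be computed block-by-block.

M has Jordan form
J =
  [2, 1, 0]
  [0, 2, 0]
  [0, 0, 2]
(up to reordering of blocks).

Per-block formulas:
  For a 2×2 Jordan block J_2(2): exp(t · J_2(2)) = e^(2t)·(I + t·N), where N is the 2×2 nilpotent shift.
  For a 1×1 block at λ = 2: exp(t · [2]) = [e^(2t)].

After assembling e^{tJ} and conjugating by P, we get:

e^{tM} =
  [exp(2*t), 0, 0]
  [-3*t*exp(2*t), t*exp(2*t) + exp(2*t), t*exp(2*t)]
  [3*t*exp(2*t), -t*exp(2*t), -t*exp(2*t) + exp(2*t)]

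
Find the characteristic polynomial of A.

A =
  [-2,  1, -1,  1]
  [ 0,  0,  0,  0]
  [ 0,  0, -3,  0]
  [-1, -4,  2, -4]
x^4 + 9*x^3 + 27*x^2 + 27*x

Expanding det(x·I − A) (e.g. by cofactor expansion or by noting that A is similar to its Jordan form J, which has the same characteristic polynomial as A) gives
  χ_A(x) = x^4 + 9*x^3 + 27*x^2 + 27*x
which factors as x*(x + 3)^3. The eigenvalues (with algebraic multiplicities) are λ = -3 with multiplicity 3, λ = 0 with multiplicity 1.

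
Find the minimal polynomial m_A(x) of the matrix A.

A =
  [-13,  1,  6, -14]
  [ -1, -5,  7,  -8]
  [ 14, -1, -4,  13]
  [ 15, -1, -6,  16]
x^4 + 6*x^3 - 11*x^2 - 60*x + 100

The characteristic polynomial is χ_A(x) = (x - 2)^2*(x + 5)^2, so the eigenvalues are known. The minimal polynomial is
  m_A(x) = Π_λ (x − λ)^{k_λ}
where k_λ is the size of the *largest* Jordan block for λ (equivalently, the smallest k with (A − λI)^k v = 0 for every generalised eigenvector v of λ).

  λ = -5: largest Jordan block has size 2, contributing (x + 5)^2
  λ = 2: largest Jordan block has size 2, contributing (x − 2)^2

So m_A(x) = (x - 2)^2*(x + 5)^2 = x^4 + 6*x^3 - 11*x^2 - 60*x + 100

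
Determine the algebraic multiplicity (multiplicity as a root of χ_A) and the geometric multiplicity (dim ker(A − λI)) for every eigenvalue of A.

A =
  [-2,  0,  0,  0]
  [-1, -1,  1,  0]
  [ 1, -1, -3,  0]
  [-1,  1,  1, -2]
λ = -2: alg = 4, geom = 3

Step 1 — factor the characteristic polynomial to read off the algebraic multiplicities:
  χ_A(x) = (x + 2)^4

Step 2 — compute geometric multiplicities via the rank-nullity identity g(λ) = n − rank(A − λI):
  rank(A − (-2)·I) = 1, so dim ker(A − (-2)·I) = n − 1 = 3

Summary:
  λ = -2: algebraic multiplicity = 4, geometric multiplicity = 3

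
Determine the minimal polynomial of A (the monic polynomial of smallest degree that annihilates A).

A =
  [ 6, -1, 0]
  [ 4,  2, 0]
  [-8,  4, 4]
x^2 - 8*x + 16

The characteristic polynomial is χ_A(x) = (x - 4)^3, so the eigenvalues are known. The minimal polynomial is
  m_A(x) = Π_λ (x − λ)^{k_λ}
where k_λ is the size of the *largest* Jordan block for λ (equivalently, the smallest k with (A − λI)^k v = 0 for every generalised eigenvector v of λ).

  λ = 4: largest Jordan block has size 2, contributing (x − 4)^2

So m_A(x) = (x - 4)^2 = x^2 - 8*x + 16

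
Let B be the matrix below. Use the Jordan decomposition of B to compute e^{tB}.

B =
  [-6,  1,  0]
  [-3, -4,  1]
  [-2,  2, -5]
e^{tB} =
  [-t^2*exp(-5*t) - t*exp(-5*t) + exp(-5*t), t*exp(-5*t), t^2*exp(-5*t)/2]
  [-t^2*exp(-5*t) - 3*t*exp(-5*t), t*exp(-5*t) + exp(-5*t), t^2*exp(-5*t)/2 + t*exp(-5*t)]
  [-2*t^2*exp(-5*t) - 2*t*exp(-5*t), 2*t*exp(-5*t), t^2*exp(-5*t) + exp(-5*t)]

Strategy: write B = P · J · P⁻¹ where J is a Jordan canonical form, so e^{tB} = P · e^{tJ} · P⁻¹, and e^{tJ} can be computed block-by-block.

B has Jordan form
J =
  [-5,  1,  0]
  [ 0, -5,  1]
  [ 0,  0, -5]
(up to reordering of blocks).

Per-block formulas:
  For a 3×3 Jordan block J_3(-5): exp(t · J_3(-5)) = e^(-5t)·(I + t·N + (t^2/2)·N^2), where N is the 3×3 nilpotent shift.

After assembling e^{tJ} and conjugating by P, we get:

e^{tB} =
  [-t^2*exp(-5*t) - t*exp(-5*t) + exp(-5*t), t*exp(-5*t), t^2*exp(-5*t)/2]
  [-t^2*exp(-5*t) - 3*t*exp(-5*t), t*exp(-5*t) + exp(-5*t), t^2*exp(-5*t)/2 + t*exp(-5*t)]
  [-2*t^2*exp(-5*t) - 2*t*exp(-5*t), 2*t*exp(-5*t), t^2*exp(-5*t) + exp(-5*t)]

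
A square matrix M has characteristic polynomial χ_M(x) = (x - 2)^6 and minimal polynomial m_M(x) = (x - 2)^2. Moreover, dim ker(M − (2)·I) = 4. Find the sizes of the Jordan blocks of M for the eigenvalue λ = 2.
Block sizes for λ = 2: [2, 2, 1, 1]

Step 1 — from the characteristic polynomial, algebraic multiplicity of λ = 2 is 6. From dim ker(M − (2)·I) = 4, there are exactly 4 Jordan blocks for λ = 2.
Step 2 — from the minimal polynomial, the factor (x − 2)^2 tells us the largest block for λ = 2 has size 2.
Step 3 — with total size 6, 4 blocks, and largest block 2, the block sizes (in nonincreasing order) are [2, 2, 1, 1].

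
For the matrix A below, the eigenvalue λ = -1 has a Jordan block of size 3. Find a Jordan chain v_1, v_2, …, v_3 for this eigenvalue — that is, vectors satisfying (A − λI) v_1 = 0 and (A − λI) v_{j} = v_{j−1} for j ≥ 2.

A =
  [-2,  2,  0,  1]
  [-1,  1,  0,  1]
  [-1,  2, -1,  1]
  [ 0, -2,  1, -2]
A Jordan chain for λ = -1 of length 3:
v_1 = (-1, -1, -1, 1)ᵀ
v_2 = (-1, -1, -1, 0)ᵀ
v_3 = (1, 0, 0, 0)ᵀ

Let N = A − (-1)·I. We want v_3 with N^3 v_3 = 0 but N^2 v_3 ≠ 0; then v_{j-1} := N · v_j for j = 3, …, 2.

Pick v_3 = (1, 0, 0, 0)ᵀ.
Then v_2 = N · v_3 = (-1, -1, -1, 0)ᵀ.
Then v_1 = N · v_2 = (-1, -1, -1, 1)ᵀ.

Sanity check: (A − (-1)·I) v_1 = (0, 0, 0, 0)ᵀ = 0. ✓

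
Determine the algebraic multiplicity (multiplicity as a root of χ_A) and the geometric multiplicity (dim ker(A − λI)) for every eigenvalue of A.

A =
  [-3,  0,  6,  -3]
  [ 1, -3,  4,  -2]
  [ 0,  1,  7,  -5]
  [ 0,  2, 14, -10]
λ = -3: alg = 3, geom = 1; λ = 0: alg = 1, geom = 1

Step 1 — factor the characteristic polynomial to read off the algebraic multiplicities:
  χ_A(x) = x*(x + 3)^3

Step 2 — compute geometric multiplicities via the rank-nullity identity g(λ) = n − rank(A − λI):
  rank(A − (-3)·I) = 3, so dim ker(A − (-3)·I) = n − 3 = 1
  rank(A − (0)·I) = 3, so dim ker(A − (0)·I) = n − 3 = 1

Summary:
  λ = -3: algebraic multiplicity = 3, geometric multiplicity = 1
  λ = 0: algebraic multiplicity = 1, geometric multiplicity = 1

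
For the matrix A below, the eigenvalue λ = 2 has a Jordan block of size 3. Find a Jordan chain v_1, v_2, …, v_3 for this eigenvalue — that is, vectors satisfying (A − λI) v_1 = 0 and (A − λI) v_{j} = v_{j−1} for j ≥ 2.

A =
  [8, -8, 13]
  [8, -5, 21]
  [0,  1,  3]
A Jordan chain for λ = 2 of length 3:
v_1 = (-28, -8, 8)ᵀ
v_2 = (6, 8, 0)ᵀ
v_3 = (1, 0, 0)ᵀ

Let N = A − (2)·I. We want v_3 with N^3 v_3 = 0 but N^2 v_3 ≠ 0; then v_{j-1} := N · v_j for j = 3, …, 2.

Pick v_3 = (1, 0, 0)ᵀ.
Then v_2 = N · v_3 = (6, 8, 0)ᵀ.
Then v_1 = N · v_2 = (-28, -8, 8)ᵀ.

Sanity check: (A − (2)·I) v_1 = (0, 0, 0)ᵀ = 0. ✓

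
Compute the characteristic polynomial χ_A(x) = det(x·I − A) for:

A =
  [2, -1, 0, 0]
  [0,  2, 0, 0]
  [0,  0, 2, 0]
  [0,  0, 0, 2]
x^4 - 8*x^3 + 24*x^2 - 32*x + 16

Expanding det(x·I − A) (e.g. by cofactor expansion or by noting that A is similar to its Jordan form J, which has the same characteristic polynomial as A) gives
  χ_A(x) = x^4 - 8*x^3 + 24*x^2 - 32*x + 16
which factors as (x - 2)^4. The eigenvalues (with algebraic multiplicities) are λ = 2 with multiplicity 4.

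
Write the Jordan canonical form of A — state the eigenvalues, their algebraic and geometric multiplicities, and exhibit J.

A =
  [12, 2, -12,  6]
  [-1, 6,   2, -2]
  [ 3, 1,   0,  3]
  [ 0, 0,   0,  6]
J_3(6) ⊕ J_1(6)

The characteristic polynomial is
  det(x·I − A) = x^4 - 24*x^3 + 216*x^2 - 864*x + 1296 = (x - 6)^4

Eigenvalues and multiplicities (the geometric multiplicity of λ is n − rank(A − λI), which equals the number of Jordan blocks for λ):
  λ = 6: algebraic multiplicity = 4, geometric multiplicity = 2

Determining the block sizes for each eigenvalue:
  λ = 6: with am = 4 and gm = 2, the partition is not yet determined (e.g. several partitions of 4 into 2 parts exist). Let N = A − (6)·I. Computing rank(N^1) = 2, rank(N^2) = 1, rank(N^3) = 0; the number of blocks of size ≥ j is rank(N^{j−1}) − rank(N^j), giving [2, 1, 1]. So we have 1 block(s) of size 3, 1 block(s) of size 1 → block sizes [3, 1]

Assembling the blocks gives a Jordan form
J =
  [6, 1, 0, 0]
  [0, 6, 1, 0]
  [0, 0, 6, 0]
  [0, 0, 0, 6]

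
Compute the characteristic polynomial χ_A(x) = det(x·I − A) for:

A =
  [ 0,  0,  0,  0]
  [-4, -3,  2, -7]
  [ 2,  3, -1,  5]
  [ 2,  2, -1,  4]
x^4

Expanding det(x·I − A) (e.g. by cofactor expansion or by noting that A is similar to its Jordan form J, which has the same characteristic polynomial as A) gives
  χ_A(x) = x^4
which factors as x^4. The eigenvalues (with algebraic multiplicities) are λ = 0 with multiplicity 4.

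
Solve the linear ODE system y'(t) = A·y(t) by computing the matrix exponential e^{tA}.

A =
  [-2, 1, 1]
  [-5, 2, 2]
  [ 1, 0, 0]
e^{tA} =
  [1 - 2*t, t, t]
  [t^2 - 5*t, -t^2/2 + 2*t + 1, -t^2/2 + 2*t]
  [-t^2 + t, t^2/2, t^2/2 + 1]

Strategy: write A = P · J · P⁻¹ where J is a Jordan canonical form, so e^{tA} = P · e^{tJ} · P⁻¹, and e^{tJ} can be computed block-by-block.

A has Jordan form
J =
  [0, 1, 0]
  [0, 0, 1]
  [0, 0, 0]
(up to reordering of blocks).

Per-block formulas:
  For a 3×3 Jordan block J_3(0): exp(t · J_3(0)) = e^(0t)·(I + t·N + (t^2/2)·N^2), where N is the 3×3 nilpotent shift.

After assembling e^{tJ} and conjugating by P, we get:

e^{tA} =
  [1 - 2*t, t, t]
  [t^2 - 5*t, -t^2/2 + 2*t + 1, -t^2/2 + 2*t]
  [-t^2 + t, t^2/2, t^2/2 + 1]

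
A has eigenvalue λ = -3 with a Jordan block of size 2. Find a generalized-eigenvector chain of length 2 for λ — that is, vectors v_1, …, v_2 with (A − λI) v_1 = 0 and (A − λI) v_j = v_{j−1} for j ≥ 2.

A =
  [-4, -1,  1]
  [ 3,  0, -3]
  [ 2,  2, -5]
A Jordan chain for λ = -3 of length 2:
v_1 = (-1, 3, 2)ᵀ
v_2 = (1, 0, 0)ᵀ

Let N = A − (-3)·I. We want v_2 with N^2 v_2 = 0 but N^1 v_2 ≠ 0; then v_{j-1} := N · v_j for j = 2, …, 2.

Pick v_2 = (1, 0, 0)ᵀ.
Then v_1 = N · v_2 = (-1, 3, 2)ᵀ.

Sanity check: (A − (-3)·I) v_1 = (0, 0, 0)ᵀ = 0. ✓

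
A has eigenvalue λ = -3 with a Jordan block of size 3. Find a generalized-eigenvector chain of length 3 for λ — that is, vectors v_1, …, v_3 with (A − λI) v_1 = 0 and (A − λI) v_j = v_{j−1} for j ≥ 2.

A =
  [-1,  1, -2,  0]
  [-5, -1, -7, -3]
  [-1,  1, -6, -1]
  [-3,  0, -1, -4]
A Jordan chain for λ = -3 of length 3:
v_1 = (1, -4, -1, -2)ᵀ
v_2 = (2, -5, -1, -3)ᵀ
v_3 = (1, 0, 0, 0)ᵀ

Let N = A − (-3)·I. We want v_3 with N^3 v_3 = 0 but N^2 v_3 ≠ 0; then v_{j-1} := N · v_j for j = 3, …, 2.

Pick v_3 = (1, 0, 0, 0)ᵀ.
Then v_2 = N · v_3 = (2, -5, -1, -3)ᵀ.
Then v_1 = N · v_2 = (1, -4, -1, -2)ᵀ.

Sanity check: (A − (-3)·I) v_1 = (0, 0, 0, 0)ᵀ = 0. ✓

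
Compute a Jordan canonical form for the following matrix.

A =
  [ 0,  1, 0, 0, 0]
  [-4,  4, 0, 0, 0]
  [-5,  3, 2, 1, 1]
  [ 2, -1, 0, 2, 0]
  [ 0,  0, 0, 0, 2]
J_2(2) ⊕ J_2(2) ⊕ J_1(2)

The characteristic polynomial is
  det(x·I − A) = x^5 - 10*x^4 + 40*x^3 - 80*x^2 + 80*x - 32 = (x - 2)^5

Eigenvalues and multiplicities (the geometric multiplicity of λ is n − rank(A − λI), which equals the number of Jordan blocks for λ):
  λ = 2: algebraic multiplicity = 5, geometric multiplicity = 3

Determining the block sizes for each eigenvalue:
  λ = 2: with am = 5 and gm = 3, the partition is not yet determined (e.g. several partitions of 5 into 3 parts exist). Let N = A − (2)·I. Computing rank(N^1) = 2, rank(N^2) = 0; the number of blocks of size ≥ j is rank(N^{j−1}) − rank(N^j), giving [3, 2]. So we have 2 block(s) of size 2, 1 block(s) of size 1 → block sizes [2, 2, 1]

Assembling the blocks gives a Jordan form
J =
  [2, 1, 0, 0, 0]
  [0, 2, 0, 0, 0]
  [0, 0, 2, 1, 0]
  [0, 0, 0, 2, 0]
  [0, 0, 0, 0, 2]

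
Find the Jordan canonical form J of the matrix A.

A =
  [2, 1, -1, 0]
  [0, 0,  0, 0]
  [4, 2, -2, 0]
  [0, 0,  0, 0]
J_2(0) ⊕ J_1(0) ⊕ J_1(0)

The characteristic polynomial is
  det(x·I − A) = x^4

Eigenvalues and multiplicities (the geometric multiplicity of λ is n − rank(A − λI), which equals the number of Jordan blocks for λ):
  λ = 0: algebraic multiplicity = 4, geometric multiplicity = 3

Determining the block sizes for each eigenvalue:
  λ = 0: 3 blocks summing to 4 forces exactly one block of size 2 and the rest size 1 → block sizes [2, 1, 1]

Assembling the blocks gives a Jordan form
J =
  [0, 1, 0, 0]
  [0, 0, 0, 0]
  [0, 0, 0, 0]
  [0, 0, 0, 0]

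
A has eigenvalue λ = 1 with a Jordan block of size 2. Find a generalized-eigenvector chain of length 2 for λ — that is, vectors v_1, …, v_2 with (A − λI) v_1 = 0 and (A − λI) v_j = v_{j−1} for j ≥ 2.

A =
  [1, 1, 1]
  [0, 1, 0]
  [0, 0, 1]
A Jordan chain for λ = 1 of length 2:
v_1 = (1, 0, 0)ᵀ
v_2 = (0, 1, 0)ᵀ

Let N = A − (1)·I. We want v_2 with N^2 v_2 = 0 but N^1 v_2 ≠ 0; then v_{j-1} := N · v_j for j = 2, …, 2.

Pick v_2 = (0, 1, 0)ᵀ.
Then v_1 = N · v_2 = (1, 0, 0)ᵀ.

Sanity check: (A − (1)·I) v_1 = (0, 0, 0)ᵀ = 0. ✓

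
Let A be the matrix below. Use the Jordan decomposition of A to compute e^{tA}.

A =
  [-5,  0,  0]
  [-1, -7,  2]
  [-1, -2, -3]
e^{tA} =
  [exp(-5*t), 0, 0]
  [-t*exp(-5*t), -2*t*exp(-5*t) + exp(-5*t), 2*t*exp(-5*t)]
  [-t*exp(-5*t), -2*t*exp(-5*t), 2*t*exp(-5*t) + exp(-5*t)]

Strategy: write A = P · J · P⁻¹ where J is a Jordan canonical form, so e^{tA} = P · e^{tJ} · P⁻¹, and e^{tJ} can be computed block-by-block.

A has Jordan form
J =
  [-5,  1,  0]
  [ 0, -5,  0]
  [ 0,  0, -5]
(up to reordering of blocks).

Per-block formulas:
  For a 2×2 Jordan block J_2(-5): exp(t · J_2(-5)) = e^(-5t)·(I + t·N), where N is the 2×2 nilpotent shift.
  For a 1×1 block at λ = -5: exp(t · [-5]) = [e^(-5t)].

After assembling e^{tJ} and conjugating by P, we get:

e^{tA} =
  [exp(-5*t), 0, 0]
  [-t*exp(-5*t), -2*t*exp(-5*t) + exp(-5*t), 2*t*exp(-5*t)]
  [-t*exp(-5*t), -2*t*exp(-5*t), 2*t*exp(-5*t) + exp(-5*t)]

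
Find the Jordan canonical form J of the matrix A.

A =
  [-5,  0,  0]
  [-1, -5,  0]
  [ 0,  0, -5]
J_2(-5) ⊕ J_1(-5)

The characteristic polynomial is
  det(x·I − A) = x^3 + 15*x^2 + 75*x + 125 = (x + 5)^3

Eigenvalues and multiplicities (the geometric multiplicity of λ is n − rank(A − λI), which equals the number of Jordan blocks for λ):
  λ = -5: algebraic multiplicity = 3, geometric multiplicity = 2

Determining the block sizes for each eigenvalue:
  λ = -5: 2 blocks summing to 3 forces exactly one block of size 2 and the rest size 1 → block sizes [2, 1]

Assembling the blocks gives a Jordan form
J =
  [-5,  1,  0]
  [ 0, -5,  0]
  [ 0,  0, -5]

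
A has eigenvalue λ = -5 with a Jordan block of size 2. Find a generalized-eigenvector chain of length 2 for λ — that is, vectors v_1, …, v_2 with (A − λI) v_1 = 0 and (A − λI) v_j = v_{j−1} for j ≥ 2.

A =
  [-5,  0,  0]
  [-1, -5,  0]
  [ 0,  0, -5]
A Jordan chain for λ = -5 of length 2:
v_1 = (0, -1, 0)ᵀ
v_2 = (1, 0, 0)ᵀ

Let N = A − (-5)·I. We want v_2 with N^2 v_2 = 0 but N^1 v_2 ≠ 0; then v_{j-1} := N · v_j for j = 2, …, 2.

Pick v_2 = (1, 0, 0)ᵀ.
Then v_1 = N · v_2 = (0, -1, 0)ᵀ.

Sanity check: (A − (-5)·I) v_1 = (0, 0, 0)ᵀ = 0. ✓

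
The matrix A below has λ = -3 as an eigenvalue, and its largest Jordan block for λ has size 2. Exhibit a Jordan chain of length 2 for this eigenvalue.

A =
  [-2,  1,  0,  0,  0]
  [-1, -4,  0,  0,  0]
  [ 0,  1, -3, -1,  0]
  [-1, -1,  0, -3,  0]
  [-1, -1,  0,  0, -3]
A Jordan chain for λ = -3 of length 2:
v_1 = (1, -1, 0, -1, -1)ᵀ
v_2 = (1, 0, 0, 0, 0)ᵀ

Let N = A − (-3)·I. We want v_2 with N^2 v_2 = 0 but N^1 v_2 ≠ 0; then v_{j-1} := N · v_j for j = 2, …, 2.

Pick v_2 = (1, 0, 0, 0, 0)ᵀ.
Then v_1 = N · v_2 = (1, -1, 0, -1, -1)ᵀ.

Sanity check: (A − (-3)·I) v_1 = (0, 0, 0, 0, 0)ᵀ = 0. ✓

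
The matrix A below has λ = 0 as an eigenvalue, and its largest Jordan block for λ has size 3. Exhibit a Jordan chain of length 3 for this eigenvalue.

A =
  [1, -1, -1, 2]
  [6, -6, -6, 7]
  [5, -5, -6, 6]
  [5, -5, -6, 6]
A Jordan chain for λ = 0 of length 3:
v_1 = (-1, -1, 0, 0)ᵀ
v_2 = (0, 0, -1, -1)ᵀ
v_3 = (1, 0, 1, 0)ᵀ

Let N = A − (0)·I. We want v_3 with N^3 v_3 = 0 but N^2 v_3 ≠ 0; then v_{j-1} := N · v_j for j = 3, …, 2.

Pick v_3 = (1, 0, 1, 0)ᵀ.
Then v_2 = N · v_3 = (0, 0, -1, -1)ᵀ.
Then v_1 = N · v_2 = (-1, -1, 0, 0)ᵀ.

Sanity check: (A − (0)·I) v_1 = (0, 0, 0, 0)ᵀ = 0. ✓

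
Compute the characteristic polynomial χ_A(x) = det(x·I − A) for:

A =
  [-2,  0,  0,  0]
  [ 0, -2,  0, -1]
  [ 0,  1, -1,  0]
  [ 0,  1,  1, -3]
x^4 + 8*x^3 + 24*x^2 + 32*x + 16

Expanding det(x·I − A) (e.g. by cofactor expansion or by noting that A is similar to its Jordan form J, which has the same characteristic polynomial as A) gives
  χ_A(x) = x^4 + 8*x^3 + 24*x^2 + 32*x + 16
which factors as (x + 2)^4. The eigenvalues (with algebraic multiplicities) are λ = -2 with multiplicity 4.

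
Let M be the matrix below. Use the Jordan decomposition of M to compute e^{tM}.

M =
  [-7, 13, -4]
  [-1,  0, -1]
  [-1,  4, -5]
e^{tM} =
  [-3*t*exp(-4*t) + exp(-4*t), -3*t^2*exp(-4*t)/2 + 13*t*exp(-4*t), 3*t^2*exp(-4*t)/2 - 4*t*exp(-4*t)]
  [-t*exp(-4*t), -t^2*exp(-4*t)/2 + 4*t*exp(-4*t) + exp(-4*t), t^2*exp(-4*t)/2 - t*exp(-4*t)]
  [-t*exp(-4*t), -t^2*exp(-4*t)/2 + 4*t*exp(-4*t), t^2*exp(-4*t)/2 - t*exp(-4*t) + exp(-4*t)]

Strategy: write M = P · J · P⁻¹ where J is a Jordan canonical form, so e^{tM} = P · e^{tJ} · P⁻¹, and e^{tJ} can be computed block-by-block.

M has Jordan form
J =
  [-4,  1,  0]
  [ 0, -4,  1]
  [ 0,  0, -4]
(up to reordering of blocks).

Per-block formulas:
  For a 3×3 Jordan block J_3(-4): exp(t · J_3(-4)) = e^(-4t)·(I + t·N + (t^2/2)·N^2), where N is the 3×3 nilpotent shift.

After assembling e^{tJ} and conjugating by P, we get:

e^{tM} =
  [-3*t*exp(-4*t) + exp(-4*t), -3*t^2*exp(-4*t)/2 + 13*t*exp(-4*t), 3*t^2*exp(-4*t)/2 - 4*t*exp(-4*t)]
  [-t*exp(-4*t), -t^2*exp(-4*t)/2 + 4*t*exp(-4*t) + exp(-4*t), t^2*exp(-4*t)/2 - t*exp(-4*t)]
  [-t*exp(-4*t), -t^2*exp(-4*t)/2 + 4*t*exp(-4*t), t^2*exp(-4*t)/2 - t*exp(-4*t) + exp(-4*t)]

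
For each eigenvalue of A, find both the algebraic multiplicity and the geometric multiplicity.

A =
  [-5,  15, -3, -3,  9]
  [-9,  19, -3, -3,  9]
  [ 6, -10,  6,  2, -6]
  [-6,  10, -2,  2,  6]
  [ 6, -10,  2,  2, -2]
λ = 4: alg = 5, geom = 4

Step 1 — factor the characteristic polynomial to read off the algebraic multiplicities:
  χ_A(x) = (x - 4)^5

Step 2 — compute geometric multiplicities via the rank-nullity identity g(λ) = n − rank(A − λI):
  rank(A − (4)·I) = 1, so dim ker(A − (4)·I) = n − 1 = 4

Summary:
  λ = 4: algebraic multiplicity = 5, geometric multiplicity = 4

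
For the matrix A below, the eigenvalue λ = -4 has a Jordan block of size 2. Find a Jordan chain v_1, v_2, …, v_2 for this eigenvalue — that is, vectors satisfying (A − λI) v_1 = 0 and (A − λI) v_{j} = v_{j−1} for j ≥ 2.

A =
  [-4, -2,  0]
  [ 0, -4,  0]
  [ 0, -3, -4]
A Jordan chain for λ = -4 of length 2:
v_1 = (-2, 0, -3)ᵀ
v_2 = (0, 1, 0)ᵀ

Let N = A − (-4)·I. We want v_2 with N^2 v_2 = 0 but N^1 v_2 ≠ 0; then v_{j-1} := N · v_j for j = 2, …, 2.

Pick v_2 = (0, 1, 0)ᵀ.
Then v_1 = N · v_2 = (-2, 0, -3)ᵀ.

Sanity check: (A − (-4)·I) v_1 = (0, 0, 0)ᵀ = 0. ✓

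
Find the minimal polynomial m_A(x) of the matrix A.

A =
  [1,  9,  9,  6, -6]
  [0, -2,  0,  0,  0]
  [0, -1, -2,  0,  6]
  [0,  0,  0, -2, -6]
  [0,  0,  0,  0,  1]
x^3 + 3*x^2 - 4

The characteristic polynomial is χ_A(x) = (x - 1)^2*(x + 2)^3, so the eigenvalues are known. The minimal polynomial is
  m_A(x) = Π_λ (x − λ)^{k_λ}
where k_λ is the size of the *largest* Jordan block for λ (equivalently, the smallest k with (A − λI)^k v = 0 for every generalised eigenvector v of λ).

  λ = -2: largest Jordan block has size 2, contributing (x + 2)^2
  λ = 1: largest Jordan block has size 1, contributing (x − 1)

So m_A(x) = (x - 1)*(x + 2)^2 = x^3 + 3*x^2 - 4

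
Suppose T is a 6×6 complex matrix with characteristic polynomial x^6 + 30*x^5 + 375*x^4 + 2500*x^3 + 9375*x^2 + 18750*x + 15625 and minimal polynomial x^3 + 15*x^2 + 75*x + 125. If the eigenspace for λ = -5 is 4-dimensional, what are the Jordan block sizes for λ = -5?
Block sizes for λ = -5: [3, 1, 1, 1]

Step 1 — from the characteristic polynomial, algebraic multiplicity of λ = -5 is 6. From dim ker(T − (-5)·I) = 4, there are exactly 4 Jordan blocks for λ = -5.
Step 2 — from the minimal polynomial, the factor (x + 5)^3 tells us the largest block for λ = -5 has size 3.
Step 3 — with total size 6, 4 blocks, and largest block 3, the block sizes (in nonincreasing order) are [3, 1, 1, 1].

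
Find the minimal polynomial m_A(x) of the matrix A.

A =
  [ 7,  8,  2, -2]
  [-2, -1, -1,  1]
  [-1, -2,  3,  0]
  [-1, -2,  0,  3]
x^2 - 6*x + 9

The characteristic polynomial is χ_A(x) = (x - 3)^4, so the eigenvalues are known. The minimal polynomial is
  m_A(x) = Π_λ (x − λ)^{k_λ}
where k_λ is the size of the *largest* Jordan block for λ (equivalently, the smallest k with (A − λI)^k v = 0 for every generalised eigenvector v of λ).

  λ = 3: largest Jordan block has size 2, contributing (x − 3)^2

So m_A(x) = (x - 3)^2 = x^2 - 6*x + 9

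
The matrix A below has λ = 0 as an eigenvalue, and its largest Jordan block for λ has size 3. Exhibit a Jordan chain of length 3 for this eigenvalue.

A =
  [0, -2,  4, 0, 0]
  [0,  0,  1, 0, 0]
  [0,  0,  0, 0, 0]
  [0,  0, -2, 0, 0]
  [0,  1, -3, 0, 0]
A Jordan chain for λ = 0 of length 3:
v_1 = (-2, 0, 0, 0, 1)ᵀ
v_2 = (4, 1, 0, -2, -3)ᵀ
v_3 = (0, 0, 1, 0, 0)ᵀ

Let N = A − (0)·I. We want v_3 with N^3 v_3 = 0 but N^2 v_3 ≠ 0; then v_{j-1} := N · v_j for j = 3, …, 2.

Pick v_3 = (0, 0, 1, 0, 0)ᵀ.
Then v_2 = N · v_3 = (4, 1, 0, -2, -3)ᵀ.
Then v_1 = N · v_2 = (-2, 0, 0, 0, 1)ᵀ.

Sanity check: (A − (0)·I) v_1 = (0, 0, 0, 0, 0)ᵀ = 0. ✓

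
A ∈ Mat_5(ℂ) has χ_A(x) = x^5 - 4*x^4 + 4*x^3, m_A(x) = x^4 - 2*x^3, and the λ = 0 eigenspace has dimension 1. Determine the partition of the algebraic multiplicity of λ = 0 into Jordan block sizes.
Block sizes for λ = 0: [3]

Step 1 — from the characteristic polynomial, algebraic multiplicity of λ = 0 is 3. From dim ker(A − (0)·I) = 1, there are exactly 1 Jordan blocks for λ = 0.
Step 2 — from the minimal polynomial, the factor (x − 0)^3 tells us the largest block for λ = 0 has size 3.
Step 3 — with total size 3, 1 blocks, and largest block 3, the block sizes (in nonincreasing order) are [3].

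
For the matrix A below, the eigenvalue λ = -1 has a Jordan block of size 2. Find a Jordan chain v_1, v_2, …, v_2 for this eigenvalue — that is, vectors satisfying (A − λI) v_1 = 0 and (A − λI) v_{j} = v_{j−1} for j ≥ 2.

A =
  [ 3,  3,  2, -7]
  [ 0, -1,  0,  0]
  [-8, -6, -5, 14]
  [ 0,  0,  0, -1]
A Jordan chain for λ = -1 of length 2:
v_1 = (4, 0, -8, 0)ᵀ
v_2 = (1, 0, 0, 0)ᵀ

Let N = A − (-1)·I. We want v_2 with N^2 v_2 = 0 but N^1 v_2 ≠ 0; then v_{j-1} := N · v_j for j = 2, …, 2.

Pick v_2 = (1, 0, 0, 0)ᵀ.
Then v_1 = N · v_2 = (4, 0, -8, 0)ᵀ.

Sanity check: (A − (-1)·I) v_1 = (0, 0, 0, 0)ᵀ = 0. ✓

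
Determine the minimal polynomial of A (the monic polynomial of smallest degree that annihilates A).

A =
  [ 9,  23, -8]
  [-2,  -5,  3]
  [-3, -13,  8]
x^3 - 12*x^2 + 48*x - 64

The characteristic polynomial is χ_A(x) = (x - 4)^3, so the eigenvalues are known. The minimal polynomial is
  m_A(x) = Π_λ (x − λ)^{k_λ}
where k_λ is the size of the *largest* Jordan block for λ (equivalently, the smallest k with (A − λI)^k v = 0 for every generalised eigenvector v of λ).

  λ = 4: largest Jordan block has size 3, contributing (x − 4)^3

So m_A(x) = (x - 4)^3 = x^3 - 12*x^2 + 48*x - 64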